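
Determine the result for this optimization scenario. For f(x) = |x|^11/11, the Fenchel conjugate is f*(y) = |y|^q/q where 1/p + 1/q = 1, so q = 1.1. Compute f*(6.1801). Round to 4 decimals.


The conjugate exponent q satisfies 1/p + 1/q = 1.
p = 11, so q = 11/(11 - 1) = 1.1
|y|^q = 6.1801^1.1 = 7.4147
f*(6.1801) = 7.4147 / 1.1 = 6.7407


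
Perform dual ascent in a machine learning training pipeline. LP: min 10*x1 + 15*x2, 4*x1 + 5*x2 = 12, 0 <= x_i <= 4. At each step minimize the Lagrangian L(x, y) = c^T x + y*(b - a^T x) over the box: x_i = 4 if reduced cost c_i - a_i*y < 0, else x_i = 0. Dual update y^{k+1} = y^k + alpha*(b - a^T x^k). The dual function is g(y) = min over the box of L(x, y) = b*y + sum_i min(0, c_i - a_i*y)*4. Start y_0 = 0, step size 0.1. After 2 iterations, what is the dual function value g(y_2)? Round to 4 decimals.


Dual ascent for LP: min 10*x1 + 15*x2, 4*x1 + 5*x2 = 12, 0 <= x_i <= 4
Step 1: y^k = 0.0, reduced costs: (10.0, 15.0)
  x^k = (0.0, 0.0), subgradient = b - a^T x = 12.0
  y^{k+1} = 0.0 + 0.1*12.0 = 1.2
Step 2: y^k = 1.2, reduced costs: (5.2, 9.0)
  x^k = (0.0, 0.0), subgradient = b - a^T x = 12.0
  y^{k+1} = 1.2 + 0.1*12.0 = 2.4
Dual objective at y_2 = 2.4: reduced costs (0.4, 3.0), box minimizer x = (0.0, 0.0)
g(y_2) = b*y + (c1 - a1*y)*x1 + (c2 - a2*y)*x2 = 12*2.4 + 0.4*0.0 + 3.0*0.0 = 28.8 + 0.0 + 0.0 = 28.8


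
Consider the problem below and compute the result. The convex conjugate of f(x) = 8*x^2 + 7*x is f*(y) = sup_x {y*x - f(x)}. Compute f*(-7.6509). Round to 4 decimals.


f*(y) = sup_x {y*x - a*x^2 - b*x} = sup_x {(y-b)*x - a*x^2}
FOC: (y - b) - 2a*x = 0 => x* = (y - b)/(2a)
x* = (-7.6509 - 7)/(2*8) = -0.9157
f*(-7.6509) = (y-b)^2/(4a) = (-7.6509 - 7)^2/(4*8)
= 214.6489/32 = 6.7078


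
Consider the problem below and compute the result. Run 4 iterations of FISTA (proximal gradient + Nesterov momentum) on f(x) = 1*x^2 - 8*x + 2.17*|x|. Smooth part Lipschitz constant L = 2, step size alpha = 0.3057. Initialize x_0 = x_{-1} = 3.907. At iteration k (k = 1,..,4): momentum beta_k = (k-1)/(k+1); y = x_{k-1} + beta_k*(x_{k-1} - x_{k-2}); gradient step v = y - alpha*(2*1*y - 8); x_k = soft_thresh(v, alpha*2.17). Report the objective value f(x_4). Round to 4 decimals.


FISTA on f(x) = 1*x^2 - 8*x + 2.17*|x|
L = 2, alpha = 0.3057
Iteration 1: beta = 0.0, y = 3.907 + 0.0*(3.907 - 3.907) = 3.907
  grad(y) = -0.186, v = y - alpha*grad = 3.9639
  prox(v) = soft_thresh(3.9639, 0.6634) = 3.3005
Iteration 2: beta = 0.3333, y = 3.3005 + 0.3333*(3.3005 - 3.907) = 3.0983
  grad(y) = -1.8034, v = y - alpha*grad = 3.6496
  prox(v) = soft_thresh(3.6496, 0.6634) = 2.9862
Iteration 3: beta = 0.5, y = 2.9862 + 0.5*(2.9862 - 3.3005) = 2.8291
  grad(y) = -2.3418, v = y - alpha*grad = 3.545
  prox(v) = soft_thresh(3.545, 0.6634) = 2.8816
Iteration 4: beta = 0.6, y = 2.8816 + 0.6*(2.8816 - 2.9862) = 2.8189
  grad(y) = -2.3623, v = y - alpha*grad = 3.541
  prox(v) = soft_thresh(3.541, 0.6634) = 2.8776
f(x_4) = 1*2.8776^2 - 8*2.8776 + 2.17*|2.8776| = -8.4958


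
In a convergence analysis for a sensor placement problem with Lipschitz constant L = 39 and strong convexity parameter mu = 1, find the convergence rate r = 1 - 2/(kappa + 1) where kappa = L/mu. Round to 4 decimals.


Step 1: Compute the condition number.
kappa = L/mu = 39/1 = 39.0
Step 2: Compute the convergence rate.
r = 1 - 2/(kappa + 1) = 1 - 2*mu/(L + mu) = (L - mu)/(L + mu) = 38/40 = 0.95


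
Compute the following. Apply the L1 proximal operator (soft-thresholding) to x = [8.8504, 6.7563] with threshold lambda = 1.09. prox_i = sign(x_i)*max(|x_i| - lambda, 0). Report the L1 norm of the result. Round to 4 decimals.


Soft-thresholding with lambda = 1.09:
prox(8.8504) = sign(8.8504)*max(|8.8504| - 1.09, 0) = 7.7604
prox(6.7563) = sign(6.7563)*max(|6.7563| - 1.09, 0) = 5.6663
prox(x) = [7.7604, 5.6663]
||prox(x)||_1 = 7.7604 + 5.6663 = 13.4267


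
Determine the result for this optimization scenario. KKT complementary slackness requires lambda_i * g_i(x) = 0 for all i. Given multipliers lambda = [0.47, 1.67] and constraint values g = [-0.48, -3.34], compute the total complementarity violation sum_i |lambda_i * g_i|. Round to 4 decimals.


KKT complementary slackness check:
lambda_1 * g_1 = 0.47 * -0.48 = -0.2256
lambda_2 * g_2 = 1.67 * -3.34 = -5.5778
Total violation = 0.2256 + 5.5778 = 5.8034


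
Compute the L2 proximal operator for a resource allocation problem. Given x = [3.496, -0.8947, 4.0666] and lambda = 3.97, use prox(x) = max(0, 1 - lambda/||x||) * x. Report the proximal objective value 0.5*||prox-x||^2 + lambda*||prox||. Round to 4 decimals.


Step 1: Compute ||x||.
||x|| = 5.4369
Step 2: Compute scaling factor.
scale = max(0, 1 - 3.97/5.4369) = 0.2698
Step 3: prox(x) = [0.9432, -0.2414, 1.0972]
||prox(x)|| = 1.4669
Step 4: Proximal objective.
0.5*||prox-x||^2 = 7.8805
lambda*||prox|| = 5.8236
Total = 13.704


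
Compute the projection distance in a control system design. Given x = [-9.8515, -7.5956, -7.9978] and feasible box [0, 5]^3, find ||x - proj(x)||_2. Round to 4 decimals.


Project each component onto [0, 5].
clip(-9.8515) = 0.0, clip(-7.5956) = 0.0, clip(-7.9978) = 0.0
Projection = [0.0, 0.0, 0.0]
Squared diffs: [97.0521, 57.6931, 63.9648]
Distance = sqrt(218.71) = 14.7888


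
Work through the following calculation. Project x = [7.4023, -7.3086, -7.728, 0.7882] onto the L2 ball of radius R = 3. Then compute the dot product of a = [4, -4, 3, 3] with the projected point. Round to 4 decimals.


Step 1: Compute ||x|| (intermediates to 6 decimals).
||x|| = sqrt(7.4023^2 + (-7.3086)^2 + (-7.728)^2 + 0.7882^2) = 12.982793
Step 2: Project.
Since ||x|| > R, scale = R/||x|| = 3/12.982793 = 0.231075, proj(x) = scale * x
proj(x) = [1.710486, -1.688835, -1.785748, 0.182133]
Step 3: Dot product.
a^T * proj(x) = 4*1.710486 - 4*(-1.688835) + 3*(-1.785748) + 3*0.182133 = 8.7864


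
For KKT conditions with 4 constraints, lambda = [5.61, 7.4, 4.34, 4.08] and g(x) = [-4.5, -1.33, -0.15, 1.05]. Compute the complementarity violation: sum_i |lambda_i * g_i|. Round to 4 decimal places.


KKT complementary slackness check:
lambda_1 * g_1 = 5.61 * -4.5 = -25.245
lambda_2 * g_2 = 7.4 * -1.33 = -9.842
lambda_3 * g_3 = 4.34 * -0.15 = -0.651
lambda_4 * g_4 = 4.08 * 1.05 = 4.284
Total violation = 25.245 + 9.842 + 0.651 + 4.284 = 40.022


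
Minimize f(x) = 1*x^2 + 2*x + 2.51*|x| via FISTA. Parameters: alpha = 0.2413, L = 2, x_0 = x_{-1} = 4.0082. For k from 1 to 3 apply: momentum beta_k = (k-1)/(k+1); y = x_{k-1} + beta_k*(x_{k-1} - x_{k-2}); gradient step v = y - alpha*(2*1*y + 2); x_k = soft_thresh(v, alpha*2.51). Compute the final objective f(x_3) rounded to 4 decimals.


FISTA on f(x) = 1*x^2 + 2*x + 2.51*|x|
L = 2, alpha = 0.2413
Iteration 1: beta = 0.0, y = 4.0082 + 0.0*(4.0082 - 4.0082) = 4.0082
  grad(y) = 10.0164, v = y - alpha*grad = 1.5912
  prox(v) = soft_thresh(1.5912, 0.6057) = 0.9856
Iteration 2: beta = 0.3333, y = 0.9856 + 0.3333*(0.9856 - 4.0082) = -0.022
  grad(y) = 1.9561, v = y - alpha*grad = -0.494
  prox(v) = soft_thresh(-0.494, 0.6057) = 0.0
Iteration 3: beta = 0.5, y = 0.0 + 0.5*(0.0 - 0.9856) = -0.4928
  grad(y) = 1.0144, v = y - alpha*grad = -0.7376
  prox(v) = soft_thresh(-0.7376, 0.6057) = -0.1319
f(x_3) = 1*(-0.1319)^2 + 2*(-0.1319) + 2.51*|-0.1319| = 0.0847


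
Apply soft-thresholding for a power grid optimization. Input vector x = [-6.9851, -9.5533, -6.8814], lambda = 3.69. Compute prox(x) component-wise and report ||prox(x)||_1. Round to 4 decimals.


Soft-thresholding with lambda = 3.69:
prox(-6.9851) = sign(-6.9851)*max(|-6.9851| - 3.69, 0) = -3.2951
prox(-9.5533) = sign(-9.5533)*max(|-9.5533| - 3.69, 0) = -5.8633
prox(-6.8814) = sign(-6.8814)*max(|-6.8814| - 3.69, 0) = -3.1914
prox(x) = [-3.2951, -5.8633, -3.1914]
||prox(x)||_1 = 3.2951 + 5.8633 + 3.1914 = 12.3498


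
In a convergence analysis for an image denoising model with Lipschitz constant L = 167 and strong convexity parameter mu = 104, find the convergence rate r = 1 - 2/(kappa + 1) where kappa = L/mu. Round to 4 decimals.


Step 1: Compute the condition number.
kappa = L/mu = 167/104 = 1.6058
Step 2: Compute the convergence rate.
r = 1 - 2/(kappa + 1) = 1 - 2*mu/(L + mu) = (L - mu)/(L + mu) = 63/271 = 0.2325


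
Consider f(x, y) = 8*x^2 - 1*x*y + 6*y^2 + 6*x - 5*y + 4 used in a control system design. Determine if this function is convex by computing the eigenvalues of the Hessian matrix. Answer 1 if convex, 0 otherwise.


The Hessian of f(x,y) = 8*x^2 - 1*x*y + 6*y^2 + 6*x - 5*y + 4 is:
H = [[16, -1], [-1, 12]]
Trace = 16 + 12 = 28
Determinant = 16*12 - (-1)^2 = 191
Discriminant = (28)^2 - 4*191 = 20.0
Eigenvalues: lambda_1 = 11.7639, lambda_2 = 16.2361
The function is convex.

1


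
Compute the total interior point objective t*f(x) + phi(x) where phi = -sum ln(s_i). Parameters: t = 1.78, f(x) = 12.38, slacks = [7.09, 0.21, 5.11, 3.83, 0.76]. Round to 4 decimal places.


Step 1: Compute log-barrier.
ln values: [1.9587, -1.5606, 1.6312, 1.3429, -0.2744]
phi = -(1.9587 - 1.5606 + 1.6312 + 1.3429 - 0.2744) = -3.0977
Step 2: Compute augmented objective.
t*f(x) = 1.78*12.38 = 22.0364
Total = 22.0364 - 3.0977 = 18.9387


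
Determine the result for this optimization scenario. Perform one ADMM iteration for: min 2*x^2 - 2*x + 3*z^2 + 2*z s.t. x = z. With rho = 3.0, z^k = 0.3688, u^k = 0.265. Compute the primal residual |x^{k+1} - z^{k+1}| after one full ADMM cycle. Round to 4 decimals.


ADMM iteration with rho = 3.0, z^k = 0.3688, u^k = 0.265
Step 1: x-update.
Minimize 2*x^2 - 2*x + (3.0/2)*(x - 0.3688 + 0.265)^2
FOC: (2*2 + 3.0)*x = 2 + 3.0*(0.3688 - 0.265)
x^{k+1} = 0.3302
Step 2: z-update.
Minimize 3*z^2 + 2*z + (3.0/2)*(0.3302 - z + 0.265)^2
FOC: (2*3 + 3.0)*z = -2 + 3.0*(0.3302 + 0.265)
z^{k+1} = -0.0238
Step 3: u-update.
u^{k+1} = 0.265 + 0.3302 + 0.0238 = 0.619
Step 4: Primal residual = |0.3302 + 0.0238| = 0.354


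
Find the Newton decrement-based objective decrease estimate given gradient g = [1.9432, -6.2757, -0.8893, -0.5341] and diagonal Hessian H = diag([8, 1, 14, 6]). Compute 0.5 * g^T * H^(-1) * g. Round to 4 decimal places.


Step 1: H is diagonal, so H^(-1) * g = [0.2429, -6.2757, -0.0635, -0.089].
Step 2: g^T H^(-1) g = sum_i g_i^2 / H_ii
  = (1.9432)^2/8 + (-6.2757)^2/1 + (-0.8893)^2/14 + (-0.5341)^2/6
  = 0.472 + 39.3844 + 0.0565 + 0.0475 = 39.9604
Step 3: Objective decrease = 0.5 * g^T H^(-1) g = 19.9802


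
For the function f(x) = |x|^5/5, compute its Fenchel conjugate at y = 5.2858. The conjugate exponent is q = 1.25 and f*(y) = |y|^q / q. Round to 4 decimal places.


The conjugate exponent q satisfies 1/p + 1/q = 1.
p = 5, so q = 5/(5 - 1) = 1.25
|y|^q = 5.2858^1.25 = 8.0147
f*(5.2858) = 8.0147 / 1.25 = 6.4118


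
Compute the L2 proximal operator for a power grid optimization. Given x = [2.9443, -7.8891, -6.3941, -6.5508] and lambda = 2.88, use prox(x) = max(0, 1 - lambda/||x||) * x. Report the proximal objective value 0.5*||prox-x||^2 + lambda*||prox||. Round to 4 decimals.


Step 1: Compute ||x||.
||x|| = 12.438
Step 2: Compute scaling factor.
scale = max(0, 1 - 2.88/12.438) = 0.7685
Step 3: prox(x) = [2.2626, -6.0624, -4.9136, -5.034]
||prox(x)|| = 9.558
Step 4: Proximal objective.
0.5*||prox-x||^2 = 4.1472
lambda*||prox|| = 27.527
Total = 31.6743


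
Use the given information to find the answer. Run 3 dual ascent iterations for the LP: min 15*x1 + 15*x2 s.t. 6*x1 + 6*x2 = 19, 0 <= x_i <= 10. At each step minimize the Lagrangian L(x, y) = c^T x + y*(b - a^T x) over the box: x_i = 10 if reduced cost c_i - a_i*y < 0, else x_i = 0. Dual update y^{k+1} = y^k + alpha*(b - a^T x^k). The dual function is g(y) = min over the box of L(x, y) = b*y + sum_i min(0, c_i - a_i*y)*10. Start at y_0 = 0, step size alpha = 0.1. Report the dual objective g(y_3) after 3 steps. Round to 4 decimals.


Dual ascent for LP: min 15*x1 + 15*x2, 6*x1 + 6*x2 = 19, 0 <= x_i <= 10
Step 1: y^k = 0.0, reduced costs: (15.0, 15.0)
  x^k = (0.0, 0.0), subgradient = b - a^T x = 19.0
  y^{k+1} = 0.0 + 0.1*19.0 = 1.9
Step 2: y^k = 1.9, reduced costs: (3.6, 3.6)
  x^k = (0.0, 0.0), subgradient = b - a^T x = 19.0
  y^{k+1} = 1.9 + 0.1*19.0 = 3.8
Step 3: y^k = 3.8, reduced costs: (-7.8, -7.8)
  x^k = (10.0, 10.0), subgradient = b - a^T x = -101.0
  y^{k+1} = 3.8 + 0.1*-101.0 = -6.3
Dual objective at y_3 = -6.3: reduced costs (52.8, 52.8), box minimizer x = (0.0, 0.0)
g(y_3) = b*y + (c1 - a1*y)*x1 + (c2 - a2*y)*x2 = 19*(-6.3) + 52.8*0.0 + 52.8*0.0 = -119.7 + 0.0 + 0.0 = -119.7


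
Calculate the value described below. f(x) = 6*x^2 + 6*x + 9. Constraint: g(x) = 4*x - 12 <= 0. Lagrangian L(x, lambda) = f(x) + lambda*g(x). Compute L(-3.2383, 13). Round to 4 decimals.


Step 1: Evaluate f(x).
f(-3.2383) = 6*(-3.2383)^2 + 6*(-3.2383) + 9 = 52.4897
Step 2: Evaluate g(x).
g(-3.2383) = 4*-3.2383 - 12 = -24.9532
Step 3: Compute Lagrangian.
L = 52.4897 + 13*-24.9532 = -271.9019


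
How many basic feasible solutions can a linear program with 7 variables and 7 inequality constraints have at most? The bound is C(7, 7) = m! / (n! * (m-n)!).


Each vertex corresponds to some choice of n active constraints out of m, so the number of vertices is at most C(m, n) = m! / (n!(m-n)!).
m = 7, n = 7
Numerator: 7 * 6 * 5 * 4 * 3 * 2 * 1
Denominator: 7! = 5040
C(7, 7) = 1


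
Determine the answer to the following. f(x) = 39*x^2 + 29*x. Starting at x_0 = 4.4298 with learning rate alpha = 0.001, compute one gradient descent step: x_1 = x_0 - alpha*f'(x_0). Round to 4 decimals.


We compute the gradient at x_0 and apply the update.
f'(x) = 78*x + 29
f'(4.4298) = 78*4.4298 + 29 = 374.5244
x_1 = 4.4298 - 0.001*374.5244 = 4.0553


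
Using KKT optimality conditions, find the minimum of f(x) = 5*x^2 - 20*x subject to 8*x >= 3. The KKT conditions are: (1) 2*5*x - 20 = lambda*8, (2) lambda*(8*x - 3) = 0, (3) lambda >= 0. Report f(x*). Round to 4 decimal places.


Step 1: Try lambda = 0 (constraint inactive).
Stationarity: 2*5*x - 20 = 0
x* = 20/(2*5) = 2.0
Check constraint: 8*2.0 = 16.0 >= 3 -- satisfied.
Step 2: Compute optimal value.
f(x*) = 5*2.0^2 - 20*2.0 = -20.0


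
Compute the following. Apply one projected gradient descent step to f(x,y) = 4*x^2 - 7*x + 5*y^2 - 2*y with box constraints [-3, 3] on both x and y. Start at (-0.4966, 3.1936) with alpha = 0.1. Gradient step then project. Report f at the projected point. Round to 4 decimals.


Step 1: Compute gradient at (-0.4966, 3.1936).
grad_x = 2*4*-0.4966 - 7 = -10.9728
grad_y = 2*5*3.1936 - 2 = 29.936
Step 2: Gradient step.
x_raw = -0.4966 - 0.1*-10.9728 = 0.6007
y_raw = 3.1936 - 0.1*29.936 = 0.2
Step 3: Project onto [-3, 3].
x_proj = clip(0.6007) = 0.6007
y_proj = clip(0.2) = 0.2
Step 4: Evaluate f.
f(0.6007, 0.2) = -2.9615


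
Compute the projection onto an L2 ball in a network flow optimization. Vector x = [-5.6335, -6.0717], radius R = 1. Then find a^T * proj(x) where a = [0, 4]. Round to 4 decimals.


Step 1: Compute ||x|| (intermediates to 6 decimals).
||x|| = sqrt((-5.6335)^2 + (-6.0717)^2) = 8.282624
Step 2: Project.
Since ||x|| > R, scale = R/||x|| = 1/8.282624 = 0.120735, proj(x) = scale * x
proj(x) = [-0.680161, -0.733067]
Step 3: Dot product.
a^T * proj(x) = 0*(-0.680161) + 4*(-0.733067) = -2.9323


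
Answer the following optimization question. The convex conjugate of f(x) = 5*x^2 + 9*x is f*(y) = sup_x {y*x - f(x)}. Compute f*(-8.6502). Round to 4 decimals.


f*(y) = sup_x {y*x - a*x^2 - b*x} = sup_x {(y-b)*x - a*x^2}
FOC: (y - b) - 2a*x = 0 => x* = (y - b)/(2a)
x* = (-8.6502 - 9)/(2*5) = -1.765
f*(-8.6502) = (y-b)^2/(4a) = (-8.6502 - 9)^2/(4*5)
= 311.5296/20 = 15.5765


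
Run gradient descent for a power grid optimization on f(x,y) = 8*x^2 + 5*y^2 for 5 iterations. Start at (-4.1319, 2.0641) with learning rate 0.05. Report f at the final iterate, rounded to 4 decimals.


Gradient descent on f(x,y) = 8*x^2 + 5*y^2.
Starting point: (-4.1319, 2.0641), alpha = 0.05
Step 1: grad_x = 2*8*-4.1319 = -66.1104, grad_y = 2*5*2.0641 = 20.641
  x_1 = -4.1319 - 0.05*-66.1104 = -0.8264
  y_1 = 2.0641 - 0.05*20.641 = 1.0321
Step 2: grad_x = 2*8*-0.8264 = -13.2221, grad_y = 2*5*1.0321 = 10.3205
  x_2 = -0.8264 - 0.05*-13.2221 = -0.1653
  y_2 = 1.0321 - 0.05*10.3205 = 0.516
Step 3: grad_x = 2*8*-0.1653 = -2.6444, grad_y = 2*5*0.516 = 5.1603
  x_3 = -0.1653 - 0.05*-2.6444 = -0.0331
  y_3 = 0.516 - 0.05*5.1603 = 0.258
Step 4: grad_x = 2*8*-0.0331 = -0.5289, grad_y = 2*5*0.258 = 2.5801
  x_4 = -0.0331 - 0.05*-0.5289 = -0.0066
  y_4 = 0.258 - 0.05*2.5801 = 0.129
Step 5: grad_x = 2*8*-0.0066 = -0.1058, grad_y = 2*5*0.129 = 1.2901
  x_5 = -0.0066 - 0.05*-0.1058 = -0.0013
  y_5 = 0.129 - 0.05*1.2901 = 0.0645
f(-0.0013, 0.0645) = 8*(-0.0013)^2 + 5*0.0645^2 = 0.0208


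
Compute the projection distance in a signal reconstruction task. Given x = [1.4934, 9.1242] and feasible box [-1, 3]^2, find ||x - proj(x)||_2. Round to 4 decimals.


Project each component onto [-1, 3].
clip(1.4934) = 1.4934, clip(9.1242) = 3.0
Projection = [1.4934, 3.0]
Squared diffs: [0.0, 37.5058]
Distance = sqrt(37.5058) = 6.1242


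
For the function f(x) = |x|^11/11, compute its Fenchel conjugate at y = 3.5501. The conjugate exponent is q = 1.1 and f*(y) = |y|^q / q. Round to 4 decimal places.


The conjugate exponent q satisfies 1/p + 1/q = 1.
p = 11, so q = 11/(11 - 1) = 1.1
|y|^q = 3.5501^1.1 = 4.0296
f*(3.5501) = 4.0296 / 1.1 = 3.6633


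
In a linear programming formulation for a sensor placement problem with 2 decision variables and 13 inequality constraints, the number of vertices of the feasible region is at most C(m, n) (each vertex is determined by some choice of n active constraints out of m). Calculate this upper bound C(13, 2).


Each vertex corresponds to some choice of n active constraints out of m, so the number of vertices is at most C(m, n) = m! / (n!(m-n)!).
m = 13, n = 2
Numerator: 13 * 12
Denominator: 2! = 2
C(13, 2) = 78


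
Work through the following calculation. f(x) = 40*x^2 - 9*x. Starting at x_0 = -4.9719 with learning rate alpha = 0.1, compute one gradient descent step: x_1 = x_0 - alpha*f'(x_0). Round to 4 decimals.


We compute the gradient at x_0 and apply the update.
f'(x) = 80*x - 9
f'(-4.9719) = 80*-4.9719 - 9 = -406.752
x_1 = -4.9719 - 0.1*-406.752 = 35.7033


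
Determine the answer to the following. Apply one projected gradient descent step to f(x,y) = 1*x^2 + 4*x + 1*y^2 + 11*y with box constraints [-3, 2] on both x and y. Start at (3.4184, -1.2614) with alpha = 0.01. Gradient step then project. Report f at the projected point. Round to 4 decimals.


Step 1: Compute gradient at (3.4184, -1.2614).
grad_x = 2*1*3.4184 + 4 = 10.8368
grad_y = 2*1*-1.2614 + 11 = 8.4772
Step 2: Gradient step.
x_raw = 3.4184 - 0.01*10.8368 = 3.31
y_raw = -1.2614 - 0.01*8.4772 = -1.3462
Step 3: Project onto [-3, 2].
x_proj = clip(3.31) = 2.0
y_proj = clip(-1.3462) = -1.3462
Step 4: Evaluate f.
f(2.0, -1.3462) = -0.9957


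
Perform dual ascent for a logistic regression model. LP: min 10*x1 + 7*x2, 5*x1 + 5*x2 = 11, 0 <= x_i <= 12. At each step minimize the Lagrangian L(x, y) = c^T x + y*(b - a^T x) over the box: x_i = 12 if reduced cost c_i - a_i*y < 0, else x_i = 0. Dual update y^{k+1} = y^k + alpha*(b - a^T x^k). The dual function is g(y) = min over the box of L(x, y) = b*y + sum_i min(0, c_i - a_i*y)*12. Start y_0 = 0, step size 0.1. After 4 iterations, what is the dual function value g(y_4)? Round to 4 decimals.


Dual ascent for LP: min 10*x1 + 7*x2, 5*x1 + 5*x2 = 11, 0 <= x_i <= 12
Step 1: y^k = 0.0, reduced costs: (10.0, 7.0)
  x^k = (0.0, 0.0), subgradient = b - a^T x = 11.0
  y^{k+1} = 0.0 + 0.1*11.0 = 1.1
Step 2: y^k = 1.1, reduced costs: (4.5, 1.5)
  x^k = (0.0, 0.0), subgradient = b - a^T x = 11.0
  y^{k+1} = 1.1 + 0.1*11.0 = 2.2
Step 3: y^k = 2.2, reduced costs: (-1.0, -4.0)
  x^k = (12.0, 12.0), subgradient = b - a^T x = -109.0
  y^{k+1} = 2.2 + 0.1*-109.0 = -8.7
Step 4: y^k = -8.7, reduced costs: (53.5, 50.5)
  x^k = (0.0, 0.0), subgradient = b - a^T x = 11.0
  y^{k+1} = -8.7 + 0.1*11.0 = -7.6
Dual objective at y_4 = -7.6: reduced costs (48.0, 45.0), box minimizer x = (0.0, 0.0)
g(y_4) = b*y + (c1 - a1*y)*x1 + (c2 - a2*y)*x2 = 11*(-7.6) + 48.0*0.0 + 45.0*0.0 = -83.6 + 0.0 + 0.0 = -83.6


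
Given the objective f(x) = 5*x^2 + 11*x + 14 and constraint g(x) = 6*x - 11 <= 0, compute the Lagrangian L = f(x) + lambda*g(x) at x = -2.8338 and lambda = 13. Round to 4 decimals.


Step 1: Evaluate f(x).
f(-2.8338) = 5*(-2.8338)^2 + 11*(-2.8338) + 14 = 22.9803
Step 2: Evaluate g(x).
g(-2.8338) = 6*-2.8338 - 11 = -28.0028
Step 3: Compute Lagrangian.
L = 22.9803 + 13*-28.0028 = -341.0561


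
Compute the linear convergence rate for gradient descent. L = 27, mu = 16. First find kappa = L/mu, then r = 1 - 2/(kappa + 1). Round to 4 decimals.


Step 1: Compute the condition number.
kappa = L/mu = 27/16 = 1.6875
Step 2: Compute the convergence rate.
r = 1 - 2/(kappa + 1) = 1 - 2*mu/(L + mu) = (L - mu)/(L + mu) = 11/43 = 0.2558


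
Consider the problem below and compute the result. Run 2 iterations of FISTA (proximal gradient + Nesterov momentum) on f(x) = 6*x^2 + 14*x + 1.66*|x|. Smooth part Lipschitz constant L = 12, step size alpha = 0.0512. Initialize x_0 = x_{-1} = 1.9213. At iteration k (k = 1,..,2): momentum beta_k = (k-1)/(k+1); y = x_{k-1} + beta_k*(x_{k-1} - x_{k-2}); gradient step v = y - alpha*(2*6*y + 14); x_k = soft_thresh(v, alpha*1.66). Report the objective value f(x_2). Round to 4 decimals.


FISTA on f(x) = 6*x^2 + 14*x + 1.66*|x|
L = 12, alpha = 0.0512
Iteration 1: beta = 0.0, y = 1.9213 + 0.0*(1.9213 - 1.9213) = 1.9213
  grad(y) = 37.0556, v = y - alpha*grad = 0.0241
  prox(v) = soft_thresh(0.0241, 0.085) = 0.0
Iteration 2: beta = 0.3333, y = 0.0 + 0.3333*(0.0 - 1.9213) = -0.6404
  grad(y) = 6.3148, v = y - alpha*grad = -0.9638
  prox(v) = soft_thresh(-0.9638, 0.085) = -0.8788
f(x_2) = 6*(-0.8788)^2 + 14*(-0.8788) + 1.66*|-0.8788| = -6.2106


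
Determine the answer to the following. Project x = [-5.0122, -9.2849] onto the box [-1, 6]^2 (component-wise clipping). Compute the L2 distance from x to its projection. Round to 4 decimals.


Project each component onto [-1, 6].
clip(-5.0122) = -1.0, clip(-9.2849) = -1.0
Projection = [-1.0, -1.0]
Squared diffs: [16.0977, 68.6396]
Distance = sqrt(84.7373) = 9.2053


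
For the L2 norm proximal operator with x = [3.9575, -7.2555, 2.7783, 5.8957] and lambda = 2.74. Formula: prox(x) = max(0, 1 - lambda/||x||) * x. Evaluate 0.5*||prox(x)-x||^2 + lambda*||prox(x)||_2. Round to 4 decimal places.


Step 1: Compute ||x||.
||x|| = 10.5253
Step 2: Compute scaling factor.
scale = max(0, 1 - 2.74/10.5253) = 0.7397
Step 3: prox(x) = [2.9273, -5.3667, 2.055, 4.3609]
||prox(x)|| = 7.7853
Step 4: Proximal objective.
0.5*||prox-x||^2 = 3.7538
lambda*||prox|| = 21.3317
Total = 25.0856


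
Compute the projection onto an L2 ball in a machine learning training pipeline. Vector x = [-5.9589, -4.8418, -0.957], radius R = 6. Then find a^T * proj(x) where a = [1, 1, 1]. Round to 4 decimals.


Step 1: Compute ||x|| (intermediates to 6 decimals).
||x|| = sqrt((-5.9589)^2 + (-4.8418)^2 + (-0.957)^2) = 7.7374
Step 2: Project.
Since ||x|| > R, scale = R/||x|| = 6/7.7374 = 0.775454, proj(x) = scale * x
proj(x) = [-4.620853, -3.754593, -0.742109]
Step 3: Dot product.
a^T * proj(x) = 1*(-4.620853) + 1*(-3.754593) + 1*(-0.742109) = -9.1176


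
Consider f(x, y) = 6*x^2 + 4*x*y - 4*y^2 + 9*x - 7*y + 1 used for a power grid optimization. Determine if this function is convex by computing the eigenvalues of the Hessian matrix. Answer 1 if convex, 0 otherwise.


The Hessian of f(x,y) = 6*x^2 + 4*x*y - 4*y^2 + 9*x - 7*y + 1 is:
H = [[12, 4], [4, -8]]
Trace = 12 - 8 = 4
Determinant = 12*-8 - (4)^2 = -112
Discriminant = (4)^2 - 4*-112 = 464.0
Eigenvalues: lambda_1 = -8.7703, lambda_2 = 12.7703
The function is not convex.

0


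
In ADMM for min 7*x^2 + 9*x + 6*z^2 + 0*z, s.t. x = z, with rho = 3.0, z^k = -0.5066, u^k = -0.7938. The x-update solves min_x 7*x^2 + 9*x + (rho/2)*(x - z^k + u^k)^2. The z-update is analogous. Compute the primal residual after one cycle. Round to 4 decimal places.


ADMM iteration with rho = 3.0, z^k = -0.5066, u^k = -0.7938
Step 1: x-update.
Minimize 7*x^2 + 9*x + (3.0/2)*(x + 0.5066 - 0.7938)^2
FOC: (2*7 + 3.0)*x = -9 + 3.0*(-0.5066 + 0.7938)
x^{k+1} = -0.4787
Step 2: z-update.
Minimize 6*z^2 + 0*z + (3.0/2)*(-0.4787 - z - 0.7938)^2
FOC: (2*6 + 3.0)*z = 0 + 3.0*(-0.4787 - 0.7938)
z^{k+1} = -0.2545
Step 3: u-update.
u^{k+1} = -0.7938 - 0.4787 + 0.2545 = -1.018
Step 4: Primal residual = |-0.4787 + 0.2545| = 0.2242


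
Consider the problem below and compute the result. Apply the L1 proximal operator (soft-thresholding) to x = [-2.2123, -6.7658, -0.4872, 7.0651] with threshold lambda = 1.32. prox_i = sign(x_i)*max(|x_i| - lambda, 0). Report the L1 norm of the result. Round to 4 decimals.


Soft-thresholding with lambda = 1.32:
prox(-2.2123) = sign(-2.2123)*max(|-2.2123| - 1.32, 0) = -0.8923
prox(-6.7658) = sign(-6.7658)*max(|-6.7658| - 1.32, 0) = -5.4458
prox(-0.4872) = sign(-0.4872)*max(|-0.4872| - 1.32, 0) = 0.0
prox(7.0651) = sign(7.0651)*max(|7.0651| - 1.32, 0) = 5.7451
prox(x) = [-0.8923, -5.4458, 0.0, 5.7451]
||prox(x)||_1 = 0.8923 + 5.4458 + 0.0 + 5.7451 = 12.0832


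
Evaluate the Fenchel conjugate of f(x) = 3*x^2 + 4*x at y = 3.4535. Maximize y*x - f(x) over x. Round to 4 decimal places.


f*(y) = sup_x {y*x - a*x^2 - b*x} = sup_x {(y-b)*x - a*x^2}
FOC: (y - b) - 2a*x = 0 => x* = (y - b)/(2a)
x* = (3.4535 - 4)/(2*3) = -0.0911
f*(3.4535) = (y-b)^2/(4a) = (3.4535 - 4)^2/(4*3)
= 0.2987/12 = 0.0249


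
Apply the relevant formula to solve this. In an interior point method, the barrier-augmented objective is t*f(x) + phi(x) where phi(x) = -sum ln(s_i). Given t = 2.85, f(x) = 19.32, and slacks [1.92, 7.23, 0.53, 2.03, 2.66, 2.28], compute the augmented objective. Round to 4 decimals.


Step 1: Compute log-barrier.
ln values: [0.6523, 1.9782, -0.6349, 0.708, 0.9783, 0.8242]
phi = -(0.6523 + 1.9782 - 0.6349 + 0.708 + 0.9783 + 0.8242) = -4.5062
Step 2: Compute augmented objective.
t*f(x) = 2.85*19.32 = 55.062
Total = 55.062 - 4.5062 = 50.5558


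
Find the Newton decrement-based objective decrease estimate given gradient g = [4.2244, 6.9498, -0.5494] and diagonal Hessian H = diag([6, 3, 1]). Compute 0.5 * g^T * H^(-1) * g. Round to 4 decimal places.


Step 1: H is diagonal, so H^(-1) * g = [0.7041, 2.3166, -0.5494].
Step 2: g^T H^(-1) g = sum_i g_i^2 / H_ii
  = (4.2244)^2/6 + (6.9498)^2/3 + (-0.5494)^2/1
  = 2.9743 + 16.0999 + 0.3018 = 19.376
Step 3: Objective decrease = 0.5 * g^T H^(-1) g = 9.688


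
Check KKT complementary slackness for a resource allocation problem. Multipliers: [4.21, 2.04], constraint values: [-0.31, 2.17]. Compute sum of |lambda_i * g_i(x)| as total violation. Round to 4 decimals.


KKT complementary slackness check:
lambda_1 * g_1 = 4.21 * -0.31 = -1.3051
lambda_2 * g_2 = 2.04 * 2.17 = 4.4268
Total violation = 1.3051 + 4.4268 = 5.7319


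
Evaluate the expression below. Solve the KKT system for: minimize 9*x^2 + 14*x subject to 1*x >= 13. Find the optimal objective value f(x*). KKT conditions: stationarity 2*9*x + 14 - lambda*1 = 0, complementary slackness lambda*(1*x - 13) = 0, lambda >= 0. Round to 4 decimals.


Step 1: Try lambda = 0 (constraint inactive).
x_unc = -14/(2*9) = -0.7778
Check: 1*-0.7778 = -0.7778 < 13 -- violated!
Step 2: Constraint must be active: 1*x = 13
x* = 13/1 = 13.0
lambda = (2*9*13.0 + 14)/1 = 248.0
Step 3: Compute optimal value.
f(x*) = 9*13.0^2 + 14*13.0 = 1703.0


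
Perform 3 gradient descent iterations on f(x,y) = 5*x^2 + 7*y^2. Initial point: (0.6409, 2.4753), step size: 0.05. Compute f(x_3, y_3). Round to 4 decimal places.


Gradient descent on f(x,y) = 5*x^2 + 7*y^2.
Starting point: (0.6409, 2.4753), alpha = 0.05
Step 1: grad_x = 2*5*0.6409 = 6.409, grad_y = 2*7*2.4753 = 34.6542
  x_1 = 0.6409 - 0.05*6.409 = 0.3205
  y_1 = 2.4753 - 0.05*34.6542 = 0.7426
Step 2: grad_x = 2*5*0.3205 = 3.2045, grad_y = 2*7*0.7426 = 10.3963
  x_2 = 0.3205 - 0.05*3.2045 = 0.1602
  y_2 = 0.7426 - 0.05*10.3963 = 0.2228
Step 3: grad_x = 2*5*0.1602 = 1.6023, grad_y = 2*7*0.2228 = 3.1189
  x_3 = 0.1602 - 0.05*1.6023 = 0.0801
  y_3 = 0.2228 - 0.05*3.1189 = 0.0668
f(0.0801, 0.0668) = 5*0.0801^2 + 7*0.0668^2 = 0.0634


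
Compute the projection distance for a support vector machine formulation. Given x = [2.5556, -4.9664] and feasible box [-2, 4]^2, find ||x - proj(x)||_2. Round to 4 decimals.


Project each component onto [-2, 4].
clip(2.5556) = 2.5556, clip(-4.9664) = -2.0
Projection = [2.5556, -2.0]
Squared diffs: [0.0, 8.7995]
Distance = sqrt(8.7995) = 2.9664


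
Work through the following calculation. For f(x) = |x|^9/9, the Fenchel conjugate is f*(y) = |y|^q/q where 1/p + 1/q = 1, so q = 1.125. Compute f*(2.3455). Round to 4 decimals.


The conjugate exponent q satisfies 1/p + 1/q = 1.
p = 9, so q = 9/(9 - 1) = 1.125
|y|^q = 2.3455^1.125 = 2.6092
f*(2.3455) = 2.6092 / 1.125 = 2.3193


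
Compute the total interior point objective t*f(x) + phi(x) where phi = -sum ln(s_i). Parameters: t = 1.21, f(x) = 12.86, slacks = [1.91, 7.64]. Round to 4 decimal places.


Step 1: Compute log-barrier.
ln values: [0.6471, 2.0334]
phi = -(0.6471 + 2.0334) = -2.6805
Step 2: Compute augmented objective.
t*f(x) = 1.21*12.86 = 15.5606
Total = 15.5606 - 2.6805 = 12.8801


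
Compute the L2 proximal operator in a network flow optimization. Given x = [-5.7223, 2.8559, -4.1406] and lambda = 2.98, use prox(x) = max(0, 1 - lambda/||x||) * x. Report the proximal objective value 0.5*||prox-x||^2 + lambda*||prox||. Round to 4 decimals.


Step 1: Compute ||x||.
||x|| = 7.6188
Step 2: Compute scaling factor.
scale = max(0, 1 - 2.98/7.6188) = 0.6089
Step 3: prox(x) = [-3.4841, 1.7388, -2.521]
||prox(x)|| = 4.6388
Step 4: Proximal objective.
0.5*||prox-x||^2 = 4.4402
lambda*||prox|| = 13.8236
Total = 18.2637


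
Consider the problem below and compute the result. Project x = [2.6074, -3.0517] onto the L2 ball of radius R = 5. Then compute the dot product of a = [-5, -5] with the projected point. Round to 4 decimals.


Step 1: Compute ||x|| (intermediates to 6 decimals).
||x|| = sqrt(2.6074^2 + (-3.0517)^2) = 4.013902
Step 2: Project.
Since ||x|| <= R, proj = x (no scaling needed).
proj(x) = [2.6074, -3.0517]
Step 3: Dot product.
a^T * proj(x) = -5*2.6074 - 5*(-3.0517) = 2.2215


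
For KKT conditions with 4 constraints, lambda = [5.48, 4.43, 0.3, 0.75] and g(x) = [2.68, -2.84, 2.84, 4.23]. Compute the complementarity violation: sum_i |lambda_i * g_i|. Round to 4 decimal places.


KKT complementary slackness check:
lambda_1 * g_1 = 5.48 * 2.68 = 14.6864
lambda_2 * g_2 = 4.43 * -2.84 = -12.5812
lambda_3 * g_3 = 0.3 * 2.84 = 0.852
lambda_4 * g_4 = 0.75 * 4.23 = 3.1725
Total violation = 14.6864 + 12.5812 + 0.852 + 3.1725 = 31.2921


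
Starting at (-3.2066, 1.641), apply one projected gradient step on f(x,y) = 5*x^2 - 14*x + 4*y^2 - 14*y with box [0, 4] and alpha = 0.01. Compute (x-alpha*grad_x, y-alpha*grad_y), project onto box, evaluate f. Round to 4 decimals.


Step 1: Compute gradient at (-3.2066, 1.641).
grad_x = 2*5*-3.2066 - 14 = -46.066
grad_y = 2*4*1.641 - 14 = -0.872
Step 2: Gradient step.
x_raw = -3.2066 - 0.01*-46.066 = -2.7459
y_raw = 1.641 - 0.01*-0.872 = 1.6497
Step 3: Project onto [0, 4].
x_proj = clip(-2.7459) = 0.0
y_proj = clip(1.6497) = 1.6497
Step 4: Evaluate f.
f(0.0, 1.6497) = -12.2098


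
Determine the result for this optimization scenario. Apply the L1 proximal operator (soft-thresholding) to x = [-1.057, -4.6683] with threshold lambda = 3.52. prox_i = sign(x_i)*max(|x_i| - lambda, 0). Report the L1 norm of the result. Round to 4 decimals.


Soft-thresholding with lambda = 3.52:
prox(-1.057) = sign(-1.057)*max(|-1.057| - 3.52, 0) = 0.0
prox(-4.6683) = sign(-4.6683)*max(|-4.6683| - 3.52, 0) = -1.1483
prox(x) = [0.0, -1.1483]
||prox(x)||_1 = 0.0 + 1.1483 = 1.1483


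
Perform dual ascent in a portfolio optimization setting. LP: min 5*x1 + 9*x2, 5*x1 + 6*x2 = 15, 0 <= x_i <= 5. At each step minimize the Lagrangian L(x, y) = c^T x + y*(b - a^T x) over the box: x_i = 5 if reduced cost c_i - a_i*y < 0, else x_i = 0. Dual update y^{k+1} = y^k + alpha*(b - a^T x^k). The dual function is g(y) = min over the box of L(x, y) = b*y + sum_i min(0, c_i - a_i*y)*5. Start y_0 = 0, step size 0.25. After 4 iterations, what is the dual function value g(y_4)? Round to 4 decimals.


Dual ascent for LP: min 5*x1 + 9*x2, 5*x1 + 6*x2 = 15, 0 <= x_i <= 5
Step 1: y^k = 0.0, reduced costs: (5.0, 9.0)
  x^k = (0.0, 0.0), subgradient = b - a^T x = 15.0
  y^{k+1} = 0.0 + 0.25*15.0 = 3.75
Step 2: y^k = 3.75, reduced costs: (-13.75, -13.5)
  x^k = (5.0, 5.0), subgradient = b - a^T x = -40.0
  y^{k+1} = 3.75 + 0.25*-40.0 = -6.25
Step 3: y^k = -6.25, reduced costs: (36.25, 46.5)
  x^k = (0.0, 0.0), subgradient = b - a^T x = 15.0
  y^{k+1} = -6.25 + 0.25*15.0 = -2.5
Step 4: y^k = -2.5, reduced costs: (17.5, 24.0)
  x^k = (0.0, 0.0), subgradient = b - a^T x = 15.0
  y^{k+1} = -2.5 + 0.25*15.0 = 1.25
Dual objective at y_4 = 1.25: reduced costs (-1.25, 1.5), box minimizer x = (5.0, 0.0)
g(y_4) = b*y + (c1 - a1*y)*x1 + (c2 - a2*y)*x2 = 15*1.25 + (-1.25)*5.0 + 1.5*0.0 = 18.75 - 6.25 + 0.0 = 12.5


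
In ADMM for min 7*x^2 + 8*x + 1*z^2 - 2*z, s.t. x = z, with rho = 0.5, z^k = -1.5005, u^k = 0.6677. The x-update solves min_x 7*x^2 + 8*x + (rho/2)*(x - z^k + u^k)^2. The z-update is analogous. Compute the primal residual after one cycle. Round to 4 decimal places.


ADMM iteration with rho = 0.5, z^k = -1.5005, u^k = 0.6677
Step 1: x-update.
Minimize 7*x^2 + 8*x + (0.5/2)*(x + 1.5005 + 0.6677)^2
FOC: (2*7 + 0.5)*x = -8 + 0.5*(-1.5005 - 0.6677)
x^{k+1} = -0.6265
Step 2: z-update.
Minimize 1*z^2 - 2*z + (0.5/2)*(-0.6265 - z + 0.6677)^2
FOC: (2*1 + 0.5)*z = 2 + 0.5*(-0.6265 + 0.6677)
z^{k+1} = 0.8082
Step 3: u-update.
u^{k+1} = 0.6677 - 0.6265 - 0.8082 = -0.767
Step 4: Primal residual = |-0.6265 - 0.8082| = 1.4347


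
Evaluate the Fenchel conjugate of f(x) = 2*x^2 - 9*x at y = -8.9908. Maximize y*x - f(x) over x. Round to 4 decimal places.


f*(y) = sup_x {y*x - a*x^2 - b*x} = sup_x {(y-b)*x - a*x^2}
FOC: (y - b) - 2a*x = 0 => x* = (y - b)/(2a)
x* = (-8.9908 + 9)/(2*2) = 0.0023
f*(-8.9908) = (y-b)^2/(4a) = (-8.9908 + 9)^2/(4*2)
= 0.0001/8 = 0.0


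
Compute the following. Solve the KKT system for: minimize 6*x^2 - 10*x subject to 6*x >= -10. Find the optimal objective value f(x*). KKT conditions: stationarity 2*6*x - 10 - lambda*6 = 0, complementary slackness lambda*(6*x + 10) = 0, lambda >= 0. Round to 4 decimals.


Step 1: Try lambda = 0 (constraint inactive).
Stationarity: 2*6*x - 10 = 0
x* = 10/(2*6) = 5/6 = 0.8333 (rounded; the exact value 5/6 is used below)
Check constraint: 6*0.8333 = 4.9998 >= -10 -- satisfied.
Step 2: Compute optimal value.
f(x*) = 6*(5/6)^2 - 10*(5/6) = -4.1667


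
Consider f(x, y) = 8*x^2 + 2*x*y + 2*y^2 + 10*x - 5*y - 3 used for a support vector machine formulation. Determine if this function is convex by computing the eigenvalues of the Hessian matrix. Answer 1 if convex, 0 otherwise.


The Hessian of f(x,y) = 8*x^2 + 2*x*y + 2*y^2 + 10*x - 5*y - 3 is:
H = [[16, 2], [2, 4]]
Trace = 16 + 4 = 20
Determinant = 16*4 - (2)^2 = 60
Discriminant = (20)^2 - 4*60 = 160.0
Eigenvalues: lambda_1 = 3.6754, lambda_2 = 16.3246
The function is convex.

1


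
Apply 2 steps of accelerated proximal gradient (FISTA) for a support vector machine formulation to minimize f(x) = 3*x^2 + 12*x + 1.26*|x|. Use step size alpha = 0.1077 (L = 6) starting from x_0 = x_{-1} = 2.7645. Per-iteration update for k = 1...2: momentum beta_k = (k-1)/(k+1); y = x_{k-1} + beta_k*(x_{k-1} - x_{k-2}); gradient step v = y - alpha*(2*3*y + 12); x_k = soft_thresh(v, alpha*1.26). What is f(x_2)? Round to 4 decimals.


FISTA on f(x) = 3*x^2 + 12*x + 1.26*|x|
L = 6, alpha = 0.1077
Iteration 1: beta = 0.0, y = 2.7645 + 0.0*(2.7645 - 2.7645) = 2.7645
  grad(y) = 28.587, v = y - alpha*grad = -0.3143
  prox(v) = soft_thresh(-0.3143, 0.1357) = -0.1786
Iteration 2: beta = 0.3333, y = -0.1786 + 0.3333*(-0.1786 - 2.7645) = -1.1597
  grad(y) = 5.0421, v = y - alpha*grad = -1.7027
  prox(v) = soft_thresh(-1.7027, 0.1357) = -1.567
f(x_2) = 3*(-1.567)^2 + 12*(-1.567) + 1.26*|-1.567| = -9.4631


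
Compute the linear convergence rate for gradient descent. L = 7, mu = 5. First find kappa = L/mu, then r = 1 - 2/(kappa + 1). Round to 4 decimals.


Step 1: Compute the condition number.
kappa = L/mu = 7/5 = 1.4
Step 2: Compute the convergence rate.
r = 1 - 2/(kappa + 1) = 1 - 2*mu/(L + mu) = (L - mu)/(L + mu) = 2/12 = 0.1667


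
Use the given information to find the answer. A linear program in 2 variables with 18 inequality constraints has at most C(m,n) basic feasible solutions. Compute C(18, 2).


Each vertex corresponds to some choice of n active constraints out of m, so the number of vertices is at most C(m, n) = m! / (n!(m-n)!).
m = 18, n = 2
Numerator: 18 * 17
Denominator: 2! = 2
C(18, 2) = 153


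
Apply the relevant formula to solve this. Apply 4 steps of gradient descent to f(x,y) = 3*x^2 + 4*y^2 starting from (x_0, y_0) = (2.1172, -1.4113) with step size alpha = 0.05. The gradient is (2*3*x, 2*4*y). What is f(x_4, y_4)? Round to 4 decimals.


Gradient descent on f(x,y) = 3*x^2 + 4*y^2.
Starting point: (2.1172, -1.4113), alpha = 0.05
Step 1: grad_x = 2*3*2.1172 = 12.7032, grad_y = 2*4*-1.4113 = -11.2904
  x_1 = 2.1172 - 0.05*12.7032 = 1.482
  y_1 = -1.4113 - 0.05*-11.2904 = -0.8468
Step 2: grad_x = 2*3*1.482 = 8.8922, grad_y = 2*4*-0.8468 = -6.7742
  x_2 = 1.482 - 0.05*8.8922 = 1.0374
  y_2 = -0.8468 - 0.05*-6.7742 = -0.5081
Step 3: grad_x = 2*3*1.0374 = 6.2246, grad_y = 2*4*-0.5081 = -4.0645
  x_3 = 1.0374 - 0.05*6.2246 = 0.7262
  y_3 = -0.5081 - 0.05*-4.0645 = -0.3048
Step 4: grad_x = 2*3*0.7262 = 4.3572, grad_y = 2*4*-0.3048 = -2.4387
  x_4 = 0.7262 - 0.05*4.3572 = 0.5083
  y_4 = -0.3048 - 0.05*-2.4387 = -0.1829
f(0.5083, -0.1829) = 3*0.5083^2 + 4*(-0.1829)^2 = 0.909


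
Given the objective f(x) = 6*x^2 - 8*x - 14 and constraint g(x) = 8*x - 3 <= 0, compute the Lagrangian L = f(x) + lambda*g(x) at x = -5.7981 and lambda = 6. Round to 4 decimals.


Step 1: Evaluate f(x).
f(-5.7981) = 6*(-5.7981)^2 - 8*(-5.7981) - 14 = 234.0926
Step 2: Evaluate g(x).
g(-5.7981) = 8*-5.7981 - 3 = -49.3848
Step 3: Compute Lagrangian.
L = 234.0926 + 6*-49.3848 = -62.2162


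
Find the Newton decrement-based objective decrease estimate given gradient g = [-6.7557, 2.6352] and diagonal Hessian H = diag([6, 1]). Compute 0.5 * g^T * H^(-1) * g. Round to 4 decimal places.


Step 1: H is diagonal, so H^(-1) * g = [-1.126, 2.6352].
Step 2: g^T H^(-1) g = sum_i g_i^2 / H_ii
  = (-6.7557)^2/6 + (2.6352)^2/1
  = 7.6066 + 6.9443 = 14.5509
Step 3: Objective decrease = 0.5 * g^T H^(-1) g = 7.2754


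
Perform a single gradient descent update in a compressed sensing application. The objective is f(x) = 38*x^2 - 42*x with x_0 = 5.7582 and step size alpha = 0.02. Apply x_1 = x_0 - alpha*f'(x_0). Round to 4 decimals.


We compute the gradient at x_0 and apply the update.
f'(x) = 76*x - 42
f'(5.7582) = 76*5.7582 - 42 = 395.6232
x_1 = 5.7582 - 0.02*395.6232 = -2.1543


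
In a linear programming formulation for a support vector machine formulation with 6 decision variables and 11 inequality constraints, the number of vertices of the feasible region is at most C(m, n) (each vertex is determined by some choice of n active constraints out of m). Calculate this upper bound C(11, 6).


Each vertex corresponds to some choice of n active constraints out of m, so the number of vertices is at most C(m, n) = m! / (n!(m-n)!).
m = 11, n = 6
Numerator: 11 * 10 * 9 * 8 * 7 * 6
Denominator: 6! = 720
C(11, 6) = 462


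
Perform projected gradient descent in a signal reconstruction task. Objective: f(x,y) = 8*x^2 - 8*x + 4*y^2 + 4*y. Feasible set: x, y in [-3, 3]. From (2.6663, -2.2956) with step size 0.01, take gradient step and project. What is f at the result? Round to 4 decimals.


Step 1: Compute gradient at (2.6663, -2.2956).
grad_x = 2*8*2.6663 - 8 = 34.6608
grad_y = 2*4*-2.2956 + 4 = -14.3648
Step 2: Gradient step.
x_raw = 2.6663 - 0.01*34.6608 = 2.3197
y_raw = -2.2956 - 0.01*-14.3648 = -2.152
Step 3: Project onto [-3, 3].
x_proj = clip(2.3197) = 2.3197
y_proj = clip(-2.152) = -2.152
Step 4: Evaluate f.
f(2.3197, -2.152) = 34.406
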